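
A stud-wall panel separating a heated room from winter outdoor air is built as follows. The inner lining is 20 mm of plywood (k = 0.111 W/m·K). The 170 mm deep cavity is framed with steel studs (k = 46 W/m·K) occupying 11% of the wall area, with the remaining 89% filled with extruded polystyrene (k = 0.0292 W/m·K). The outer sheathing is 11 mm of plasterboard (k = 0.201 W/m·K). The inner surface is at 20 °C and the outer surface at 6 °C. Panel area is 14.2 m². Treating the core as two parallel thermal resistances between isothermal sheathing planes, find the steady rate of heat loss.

Sheathing layers in series; stud and cavity paths in parallel between them.
R_inner = 0.02/(0.111×14.2) = 0.01269 K/W
R_stud  = 0.17/(46×0.11×14.2) = 0.002366 K/W
R_cav   = 0.17/(0.0292×0.89×14.2) = 0.4607 K/W
1/R_core = 1/R_stud + 1/R_cav → R_core = 0.002354 K/W
R_outer = 0.011/(0.201×14.2) = 0.003854 K/W
R_total = 0.0189 K/W
Q = ΔT/R_total = 14/0.0189

Q ≈ 741 W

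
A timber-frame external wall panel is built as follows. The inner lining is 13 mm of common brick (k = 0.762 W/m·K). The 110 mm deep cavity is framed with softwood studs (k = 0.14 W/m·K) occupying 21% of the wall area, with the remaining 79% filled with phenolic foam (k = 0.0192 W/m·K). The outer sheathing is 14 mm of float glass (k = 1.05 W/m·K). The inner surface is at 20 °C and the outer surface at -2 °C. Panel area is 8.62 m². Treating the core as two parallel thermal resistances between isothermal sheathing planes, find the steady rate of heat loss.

Q ≈ 75.9 W

Sheathing layers in series; stud and cavity paths in parallel between them.
R_inner = 0.013/(0.762×8.62) = 0.001979 K/W
R_stud  = 0.11/(0.14×0.21×8.62) = 0.434 K/W
R_cav   = 0.11/(0.0192×0.79×8.62) = 0.8413 K/W
1/R_core = 1/R_stud + 1/R_cav → R_core = 0.2863 K/W
R_outer = 0.014/(1.05×8.62) = 0.001547 K/W
R_total = 0.2899 K/W
Q = ΔT/R_total = 22/0.2899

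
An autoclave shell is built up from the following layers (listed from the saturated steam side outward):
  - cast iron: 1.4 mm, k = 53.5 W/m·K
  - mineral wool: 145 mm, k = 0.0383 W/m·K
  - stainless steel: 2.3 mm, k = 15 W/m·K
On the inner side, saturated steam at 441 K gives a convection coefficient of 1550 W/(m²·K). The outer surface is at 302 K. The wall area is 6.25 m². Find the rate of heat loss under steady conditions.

Treating each layer as a thermal resistance in series:
R_inner film = 1/(h_i·A) = 1/(1550×6.25) = 1.032×10^-4 K/W
R_cast iron = L/(kA) = 0.0014/(53.5×6.25) = 4.187×10^-6 K/W
R_mineral wool = L/(kA) = 0.145/(0.0383×6.25) = 0.6057 K/W
R_stainless steel = L/(kA) = 0.0023/(15×6.25) = 2.453×10^-5 K/W
R_total = 0.6059 K/W
Q = ΔT / R_total = 139 / 0.6059

Q ≈ 229 W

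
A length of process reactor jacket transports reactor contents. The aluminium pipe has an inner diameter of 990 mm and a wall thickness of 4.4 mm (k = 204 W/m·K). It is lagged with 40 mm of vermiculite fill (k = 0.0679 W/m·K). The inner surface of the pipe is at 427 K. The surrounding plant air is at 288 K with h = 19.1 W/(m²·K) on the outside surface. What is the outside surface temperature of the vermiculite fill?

T ≈ 299 K

Cylindrical conduction, so R = ln(r₂/r₁)/(2πkL) per layer, in series:
R_aluminium pipe wall = ln(499.4/495)/(2π×204×1) = 6.904×10^-6 K/W
R_vermiculite fill = ln(539.4/499.4)/(2π×0.0679×1) = 0.1806 K/W
R_outer film = 1/(h_o·2πr_oL) = 1/(19.1×2π×0.5394×1) = 0.01545 K/W
R_total = 0.1961 K/W
Q = ΔT/R_total = 139/0.1961
Q = 709 W/m
T_interface = T_inner − Q·ΣR(inner→interface) = 427 − 709×0.1806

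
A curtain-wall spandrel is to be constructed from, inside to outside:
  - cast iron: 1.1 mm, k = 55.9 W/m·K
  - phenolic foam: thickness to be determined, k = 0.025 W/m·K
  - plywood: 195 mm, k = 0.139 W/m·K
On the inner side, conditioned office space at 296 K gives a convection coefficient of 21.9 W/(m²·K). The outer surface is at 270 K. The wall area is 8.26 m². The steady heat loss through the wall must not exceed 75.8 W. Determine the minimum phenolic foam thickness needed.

L ≈ 34.6 mm

Treating each layer as a thermal resistance in series:
R_inner film = 1/(h_i·A) = 1/(21.9×8.26) = 0.005528 K/W
R_cast iron = L/(kA) = 0.0011/(55.9×8.26) = 2.382×10^-6 K/W
R_plywood = L/(kA) = 0.195/(0.139×8.26) = 0.1698 K/W
Sum of the known resistances R_other = 0.1754 K/W
Required total resistance R_tot = ΔT/Q_allow = 26/75.8 = 0.343 K/W
R_phenolic foam = R_tot − R_other = 0.1676 K/W
L = R·k·A = 0.1676×0.025×8.26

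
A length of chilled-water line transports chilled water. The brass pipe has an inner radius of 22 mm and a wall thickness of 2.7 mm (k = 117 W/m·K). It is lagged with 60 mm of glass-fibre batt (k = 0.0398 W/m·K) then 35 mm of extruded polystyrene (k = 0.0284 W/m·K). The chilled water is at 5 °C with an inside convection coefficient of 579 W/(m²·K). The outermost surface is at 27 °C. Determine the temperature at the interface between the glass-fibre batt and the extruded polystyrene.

For a radial system each layer contributes R = ln(r_out/r_in)/(2πkL); films add R = 1/(hA).
R_inner film = 1/(h_i·2πr₁L) = 1/(579×2π×0.022×1) = 0.01249 K/W
R_brass pipe wall = ln(24.7/22)/(2π×117×1) = 1.575×10^-4 K/W
R_glass-fibre batt = ln(84.7/24.7)/(2π×0.0398×1) = 4.928 K/W
R_extruded polystyrene = ln(119.7/84.7)/(2π×0.0284×1) = 1.938 K/W
R_total = 6.879 K/W
Q = ΔT/R_total = 22/6.879
Q = 3.2 W/m
T_interface = T_inner + Q·ΣR(inner→interface) = 5 + 3.2×4.941

T ≈ 20.8 °C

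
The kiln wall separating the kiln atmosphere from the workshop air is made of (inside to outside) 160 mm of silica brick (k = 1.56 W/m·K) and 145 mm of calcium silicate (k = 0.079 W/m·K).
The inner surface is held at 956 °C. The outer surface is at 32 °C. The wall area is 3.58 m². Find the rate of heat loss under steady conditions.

Model the wall as resistances in series:
R_silica brick = L/(kA) = 0.16/(1.56×3.58) = 0.02865 K/W
R_calcium silicate = L/(kA) = 0.145/(0.079×3.58) = 0.5127 K/W
R_total = 0.5413 K/W
Q = ΔT / R_total = 924 / 0.5413

Q ≈ 1710 W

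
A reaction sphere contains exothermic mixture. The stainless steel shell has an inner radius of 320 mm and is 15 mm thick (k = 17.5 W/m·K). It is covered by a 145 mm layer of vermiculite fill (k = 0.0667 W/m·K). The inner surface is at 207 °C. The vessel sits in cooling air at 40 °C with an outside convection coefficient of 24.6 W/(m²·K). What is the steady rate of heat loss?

Q ≈ 153 W

Radial (spherical) resistances in series:
R_stainless steel shell = (1/0.32 − 1/0.335)/(4π×17.5) = 6.363×10^-4 K/W
R_vermiculite fill = (1/0.335 − 1/0.48)/(4π×0.0667) = 1.076 K/W
R_outer film = 1/(h·4πr_o²) = 1/(24.6×4π×0.48²) = 0.01404 K/W
R_total = 1.091 K/W
Q = ΔT/R_total = 167/1.091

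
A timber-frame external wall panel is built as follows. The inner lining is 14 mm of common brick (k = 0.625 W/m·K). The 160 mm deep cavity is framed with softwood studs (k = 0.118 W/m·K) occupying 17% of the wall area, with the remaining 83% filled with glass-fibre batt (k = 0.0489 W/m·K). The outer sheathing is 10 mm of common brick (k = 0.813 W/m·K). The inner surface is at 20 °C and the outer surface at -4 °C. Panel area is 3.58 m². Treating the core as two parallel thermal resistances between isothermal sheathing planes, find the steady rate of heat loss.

Sheathing layers in series; stud and cavity paths in parallel between them.
R_inner = 0.014/(0.625×3.58) = 0.006257 K/W
R_stud  = 0.16/(0.118×0.17×3.58) = 2.228 K/W
R_cav   = 0.16/(0.0489×0.83×3.58) = 1.101 K/W
1/R_core = 1/R_stud + 1/R_cav → R_core = 0.7369 K/W
R_outer = 0.01/(0.813×3.58) = 0.003436 K/W
R_total = 0.7466 K/W
Q = ΔT/R_total = 24/0.7466

Q ≈ 32.1 W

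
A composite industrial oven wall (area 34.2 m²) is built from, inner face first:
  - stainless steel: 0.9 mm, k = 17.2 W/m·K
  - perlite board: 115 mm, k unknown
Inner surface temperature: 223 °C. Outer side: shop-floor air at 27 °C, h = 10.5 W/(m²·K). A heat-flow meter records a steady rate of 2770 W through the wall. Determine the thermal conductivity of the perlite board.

k ≈ 0.0495 W/(m·K)

Series thermal resistances:
R_stainless steel = L/(kA) = 0.0009/(17.2×34.2) = 1.53×10^-6 K/W
R_outer film = 1/(h_o·A) = 1/(10.5×34.2) = 0.002785 K/W
Sum of known resistances R_other = 0.002786 K/W
Total R = ΔT/Q = 196/2770 = 0.07076 K/W
R_perlite board = R_total − R_other = 0.06797 K/W
k = L/(R·A) = 0.115/(0.06797×34.2)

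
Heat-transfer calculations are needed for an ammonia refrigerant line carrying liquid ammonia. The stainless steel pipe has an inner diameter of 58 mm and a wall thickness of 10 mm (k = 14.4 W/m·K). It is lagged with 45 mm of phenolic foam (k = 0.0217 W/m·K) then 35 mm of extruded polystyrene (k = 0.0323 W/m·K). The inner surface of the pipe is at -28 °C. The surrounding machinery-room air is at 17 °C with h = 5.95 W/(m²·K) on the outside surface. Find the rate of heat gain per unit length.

q′ ≈ 5.94 W/m

Per-layer cylindrical resistances, series-summed:
R_stainless steel pipe wall = ln(39/29)/(2π×14.4×1) = 0.003274 K/W
R_phenolic foam = ln(84/39)/(2π×0.0217×1) = 5.627 K/W
R_extruded polystyrene = ln(119/84)/(2π×0.0323×1) = 1.716 K/W
R_outer film = 1/(h_o·2πr_oL) = 1/(5.95×2π×0.119×1) = 0.2248 K/W
R_total = 7.572 K/W
Q = ΔT/R_total = 45/7.572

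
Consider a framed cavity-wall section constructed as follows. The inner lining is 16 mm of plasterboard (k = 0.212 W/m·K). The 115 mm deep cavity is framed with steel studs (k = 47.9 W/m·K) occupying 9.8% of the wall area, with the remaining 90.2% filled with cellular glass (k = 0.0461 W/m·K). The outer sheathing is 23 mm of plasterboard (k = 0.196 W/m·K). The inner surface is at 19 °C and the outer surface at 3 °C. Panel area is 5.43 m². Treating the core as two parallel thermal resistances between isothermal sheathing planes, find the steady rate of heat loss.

Sheathing layers in series; stud and cavity paths in parallel between them.
R_inner = 0.016/(0.212×5.43) = 0.0139 K/W
R_stud  = 0.115/(47.9×0.098×5.43) = 0.004512 K/W
R_cav   = 0.115/(0.0461×0.902×5.43) = 0.5093 K/W
1/R_core = 1/R_stud + 1/R_cav → R_core = 0.004472 K/W
R_outer = 0.023/(0.196×5.43) = 0.02161 K/W
R_total = 0.03998 K/W
Q = ΔT/R_total = 16/0.03998

Q ≈ 400 W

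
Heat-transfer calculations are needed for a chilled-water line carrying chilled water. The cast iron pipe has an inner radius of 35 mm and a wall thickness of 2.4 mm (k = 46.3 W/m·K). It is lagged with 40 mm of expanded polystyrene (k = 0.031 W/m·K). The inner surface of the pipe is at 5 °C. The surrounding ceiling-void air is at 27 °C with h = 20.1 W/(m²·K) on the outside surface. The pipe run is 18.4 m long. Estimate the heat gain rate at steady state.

Cylindrical conduction, so R = ln(r₂/r₁)/(2πkL) per layer, in series:
R_cast iron pipe wall = ln(37.4/35)/(2π×46.3×18.4) = 1.239×10^-5 K/W
R_expanded polystyrene = ln(77.4/37.4)/(2π×0.031×18.4) = 0.2029 K/W
R_outer film = 1/(h_o·2πr_oL) = 1/(20.1×2π×0.0774×18.4) = 0.00556 K/W
R_total = 0.2085 K/W
Q = ΔT/R_total = 22/0.2085

Q ≈ 106 W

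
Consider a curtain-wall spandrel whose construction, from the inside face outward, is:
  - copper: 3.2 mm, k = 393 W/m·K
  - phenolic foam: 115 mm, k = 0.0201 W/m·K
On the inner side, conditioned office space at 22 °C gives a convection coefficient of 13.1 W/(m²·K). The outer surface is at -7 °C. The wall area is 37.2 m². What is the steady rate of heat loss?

Q ≈ 186 W

Model the wall as resistances in series:
R_inner film = 1/(h_i·A) = 1/(13.1×37.2) = 0.002052 K/W
R_copper = L/(kA) = 0.0032/(393×37.2) = 2.189×10^-7 K/W
R_phenolic foam = L/(kA) = 0.115/(0.0201×37.2) = 0.1538 K/W
R_total = 0.1559 K/W
Q = ΔT / R_total = 29 / 0.1559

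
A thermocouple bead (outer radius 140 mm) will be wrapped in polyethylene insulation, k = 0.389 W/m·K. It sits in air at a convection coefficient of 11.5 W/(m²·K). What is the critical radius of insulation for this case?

For a sphere r_cr = 2k/h = 2×0.389/11.5
r_cr = 67.7 mm; since the bare radius (140 mm) is above r_cr, any added insulation will reduce heat loss.

r_cr ≈ 67.7 mm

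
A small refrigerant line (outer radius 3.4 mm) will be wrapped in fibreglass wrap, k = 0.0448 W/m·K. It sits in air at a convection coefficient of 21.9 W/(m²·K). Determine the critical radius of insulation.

r_cr ≈ 2.05 mm

For a cylinder r_cr = k/h = 0.0448/21.9
r_cr = 2.05 mm; since the bare radius (3.4 mm) is above r_cr, any added insulation will reduce heat loss.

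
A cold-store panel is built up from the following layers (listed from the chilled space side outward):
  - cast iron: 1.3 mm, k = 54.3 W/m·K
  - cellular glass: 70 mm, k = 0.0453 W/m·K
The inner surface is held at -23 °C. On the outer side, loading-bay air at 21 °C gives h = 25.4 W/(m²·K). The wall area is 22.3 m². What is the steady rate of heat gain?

Q ≈ 619 W

Model the wall as resistances in series:
R_cast iron = L/(kA) = 0.0013/(54.3×22.3) = 1.074×10^-6 K/W
R_cellular glass = L/(kA) = 0.07/(0.0453×22.3) = 0.06929 K/W
R_outer film = 1/(h_o·A) = 1/(25.4×22.3) = 0.001765 K/W
R_total = 0.07106 K/W
Q = ΔT / R_total = 44 / 0.07106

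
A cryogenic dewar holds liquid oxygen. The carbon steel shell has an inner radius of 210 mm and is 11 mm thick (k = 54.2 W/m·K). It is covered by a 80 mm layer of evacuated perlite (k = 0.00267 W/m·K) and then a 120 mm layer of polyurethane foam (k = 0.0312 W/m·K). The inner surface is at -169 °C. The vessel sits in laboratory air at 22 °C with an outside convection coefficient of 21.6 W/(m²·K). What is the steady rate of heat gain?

Q ≈ 4.99 W

For a spherical shell R = (1/r₁ − 1/r₂)/(4πk); film R = 1/(h·4πr²). In series:
R_carbon steel shell = (1/0.21 − 1/0.221)/(4π×54.2) = 3.48×10^-4 K/W
R_evacuated perlite = (1/0.221 − 1/0.301)/(4π×0.00267) = 35.84 K/W
R_polyurethane foam = (1/0.301 − 1/0.421)/(4π×0.0312) = 2.415 K/W
R_outer film = 1/(h·4πr_o²) = 1/(21.6×4π×0.421²) = 0.02079 K/W
R_total = 38.28 K/W
Q = ΔT/R_total = 191/38.28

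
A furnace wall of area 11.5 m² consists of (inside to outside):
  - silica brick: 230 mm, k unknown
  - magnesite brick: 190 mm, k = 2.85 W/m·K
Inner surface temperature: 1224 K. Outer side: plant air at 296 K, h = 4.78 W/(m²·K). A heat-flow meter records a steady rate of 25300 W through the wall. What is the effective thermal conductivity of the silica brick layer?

Model the wall as resistances in series:
R_magnesite brick = L/(kA) = 0.19/(2.85×11.5) = 0.005797 K/W
R_outer film = 1/(h_o·A) = 1/(4.78×11.5) = 0.01819 K/W
Sum of known resistances R_other = 0.02399 K/W
Total R = ΔT/Q = 928/25300 = 0.03668 K/W
R_silica brick = R_total − R_other = 0.01269 K/W
k = L/(R·A) = 0.23/(0.01269×11.5)

k ≈ 1.58 W/(m·K)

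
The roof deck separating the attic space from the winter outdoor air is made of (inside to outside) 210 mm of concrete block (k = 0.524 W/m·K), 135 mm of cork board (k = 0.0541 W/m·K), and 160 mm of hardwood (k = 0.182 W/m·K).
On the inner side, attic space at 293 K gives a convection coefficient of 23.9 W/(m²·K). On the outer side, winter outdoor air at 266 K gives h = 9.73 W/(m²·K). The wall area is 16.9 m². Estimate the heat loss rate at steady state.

Q ≈ 116 W

Model the wall as resistances in series:
R_inner film = 1/(h_i·A) = 1/(23.9×16.9) = 0.002476 K/W
R_concrete block = L/(kA) = 0.21/(0.524×16.9) = 0.02371 K/W
R_cork board = L/(kA) = 0.135/(0.0541×16.9) = 0.1477 K/W
R_hardwood = L/(kA) = 0.16/(0.182×16.9) = 0.05202 K/W
R_outer film = 1/(h_o·A) = 1/(9.73×16.9) = 0.006081 K/W
R_total = 0.2319 K/W
Q = ΔT / R_total = 27 / 0.2319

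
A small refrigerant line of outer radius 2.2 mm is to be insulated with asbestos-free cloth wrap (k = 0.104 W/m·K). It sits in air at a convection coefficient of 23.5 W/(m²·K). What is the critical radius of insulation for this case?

r_cr ≈ 4.43 mm

For a cylinder r_cr = k/h = 0.104/23.5
r_cr = 4.43 mm; since the bare radius (2.2 mm) is below r_cr, adding a thin layer of insulation will *increase* heat loss.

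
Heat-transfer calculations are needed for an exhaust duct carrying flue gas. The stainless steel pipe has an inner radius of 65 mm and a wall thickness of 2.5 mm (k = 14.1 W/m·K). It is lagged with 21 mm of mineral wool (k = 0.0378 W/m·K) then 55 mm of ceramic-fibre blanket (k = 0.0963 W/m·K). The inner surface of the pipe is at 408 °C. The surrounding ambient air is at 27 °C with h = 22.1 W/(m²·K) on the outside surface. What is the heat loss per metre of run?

q′ ≈ 191 W/m

For a radial system each layer contributes R = ln(r_out/r_in)/(2πkL); films add R = 1/(hA).
R_stainless steel pipe wall = ln(67.5/65)/(2π×14.1×1) = 4.26×10^-4 K/W
R_mineral wool = ln(88.5/67.5)/(2π×0.0378×1) = 1.141 K/W
R_ceramic-fibre blanket = ln(143.5/88.5)/(2π×0.0963×1) = 0.7988 K/W
R_outer film = 1/(h_o·2πr_oL) = 1/(22.1×2π×0.1435×1) = 0.05019 K/W
R_total = 1.99 K/W
Q = ΔT/R_total = 381/1.99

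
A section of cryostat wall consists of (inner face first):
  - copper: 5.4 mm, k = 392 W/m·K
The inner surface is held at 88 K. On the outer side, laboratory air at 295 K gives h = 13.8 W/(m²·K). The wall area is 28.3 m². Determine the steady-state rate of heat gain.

Thermal resistances in series:
R_copper = L/(kA) = 0.0054/(392×28.3) = 4.868×10^-7 K/W
R_outer film = 1/(h_o·A) = 1/(13.8×28.3) = 0.002561 K/W
R_total = 0.002561 K/W
Q = ΔT / R_total = 207 / 0.002561

Q ≈ 80800 W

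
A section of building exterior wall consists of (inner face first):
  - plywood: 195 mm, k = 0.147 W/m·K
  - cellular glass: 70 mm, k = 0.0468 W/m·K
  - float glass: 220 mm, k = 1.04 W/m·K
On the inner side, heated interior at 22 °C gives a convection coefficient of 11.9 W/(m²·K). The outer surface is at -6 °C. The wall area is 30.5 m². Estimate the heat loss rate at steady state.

Treating each layer as a thermal resistance in series:
R_inner film = 1/(h_i·A) = 1/(11.9×30.5) = 0.002755 K/W
R_plywood = L/(kA) = 0.195/(0.147×30.5) = 0.04349 K/W
R_cellular glass = L/(kA) = 0.07/(0.0468×30.5) = 0.04904 K/W
R_float glass = L/(kA) = 0.22/(1.04×30.5) = 0.006936 K/W
R_total = 0.1022 K/W
Q = ΔT / R_total = 28 / 0.1022

Q ≈ 274 W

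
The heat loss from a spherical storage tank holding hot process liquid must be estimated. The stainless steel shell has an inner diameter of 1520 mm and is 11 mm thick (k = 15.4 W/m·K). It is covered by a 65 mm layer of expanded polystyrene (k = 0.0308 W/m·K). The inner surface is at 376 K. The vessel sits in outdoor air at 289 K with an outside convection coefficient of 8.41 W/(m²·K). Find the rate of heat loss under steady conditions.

Each spherical layer contributes R = (1/r_i − 1/r_o)/(4πk):
R_stainless steel shell = (1/0.76 − 1/0.771)/(4π×15.4) = 9.701×10^-5 K/W
R_expanded polystyrene = (1/0.771 − 1/0.836)/(4π×0.0308) = 0.2606 K/W
R_outer film = 1/(h·4πr_o²) = 1/(8.41×4π×0.836²) = 0.01354 K/W
R_total = 0.2742 K/W
Q = ΔT/R_total = 87/0.2742

Q ≈ 317 W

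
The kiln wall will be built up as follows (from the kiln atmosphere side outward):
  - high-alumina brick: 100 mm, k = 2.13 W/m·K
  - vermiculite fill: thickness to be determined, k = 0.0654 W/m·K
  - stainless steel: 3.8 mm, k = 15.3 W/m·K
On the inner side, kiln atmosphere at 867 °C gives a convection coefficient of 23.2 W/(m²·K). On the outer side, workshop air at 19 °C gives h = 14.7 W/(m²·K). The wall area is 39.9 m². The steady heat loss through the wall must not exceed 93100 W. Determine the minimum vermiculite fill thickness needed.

L ≈ 13.4 mm

Using the resistance-network approach (series):
R_inner film = 1/(h_i·A) = 1/(23.2×39.9) = 0.00108 K/W
R_high-alumina brick = L/(kA) = 0.1/(2.13×39.9) = 0.001177 K/W
R_stainless steel = L/(kA) = 0.0038/(15.3×39.9) = 6.225×10^-6 K/W
R_outer film = 1/(h_o·A) = 1/(14.7×39.9) = 0.001705 K/W
Sum of the known resistances R_other = 0.003968 K/W
Required total resistance R_tot = ΔT/Q_allow = 848/93100 = 0.009108 K/W
R_vermiculite fill = R_tot − R_other = 0.00514 K/W
L = R·k·A = 0.00514×0.0654×39.9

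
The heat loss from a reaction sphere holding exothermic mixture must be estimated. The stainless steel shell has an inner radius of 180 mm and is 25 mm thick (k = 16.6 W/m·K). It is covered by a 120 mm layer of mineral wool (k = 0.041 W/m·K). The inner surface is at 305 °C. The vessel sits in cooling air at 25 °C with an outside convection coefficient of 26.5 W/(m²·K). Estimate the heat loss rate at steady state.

Spherical conduction: R = (1/r_in − 1/r_out)/(4πk) per layer; series-sum.
R_stainless steel shell = (1/0.18 − 1/0.205)/(4π×16.6) = 0.003248 K/W
R_mineral wool = (1/0.205 − 1/0.325)/(4π×0.041) = 3.496 K/W
R_outer film = 1/(h·4πr_o²) = 1/(26.5×4π×0.325²) = 0.02843 K/W
R_total = 3.528 K/W
Q = ΔT/R_total = 280/3.528

Q ≈ 79.4 W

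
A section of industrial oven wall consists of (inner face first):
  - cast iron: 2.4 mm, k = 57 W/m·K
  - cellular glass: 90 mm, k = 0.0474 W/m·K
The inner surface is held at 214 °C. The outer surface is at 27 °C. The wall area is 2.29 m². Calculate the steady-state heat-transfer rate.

Q ≈ 226 W

Series thermal resistances:
R_cast iron = L/(kA) = 0.0024/(57×2.29) = 1.839×10^-5 K/W
R_cellular glass = L/(kA) = 0.09/(0.0474×2.29) = 0.8291 K/W
R_total = 0.8292 K/W
Q = ΔT / R_total = 187 / 0.8292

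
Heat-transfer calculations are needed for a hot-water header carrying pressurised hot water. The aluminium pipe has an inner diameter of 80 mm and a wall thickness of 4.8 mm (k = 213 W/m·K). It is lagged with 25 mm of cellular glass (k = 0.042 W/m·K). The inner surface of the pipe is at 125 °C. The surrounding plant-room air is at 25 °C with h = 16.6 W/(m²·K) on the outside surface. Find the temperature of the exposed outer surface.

Treating each annulus and film as a series resistance:
R_aluminium pipe wall = ln(44.8/40)/(2π×213×1) = 8.468×10^-5 K/W
R_cellular glass = ln(69.8/44.8)/(2π×0.042×1) = 1.68 K/W
R_outer film = 1/(h_o·2πr_oL) = 1/(16.6×2π×0.0698×1) = 0.1374 K/W
R_total = 1.818 K/W
Q = ΔT/R_total = 100/1.818
Q = 55 W/m
T_interface = T_inner − Q·ΣR(inner→interface) = 125 − 55×1.68

T ≈ 32.6 °C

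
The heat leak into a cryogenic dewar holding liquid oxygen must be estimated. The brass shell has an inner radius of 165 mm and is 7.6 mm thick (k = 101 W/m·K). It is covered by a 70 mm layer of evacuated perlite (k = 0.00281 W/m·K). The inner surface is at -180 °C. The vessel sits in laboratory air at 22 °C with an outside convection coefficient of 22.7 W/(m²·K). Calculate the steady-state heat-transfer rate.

Q ≈ 4.26 W

Spherical conduction: R = (1/r_in − 1/r_out)/(4πk) per layer; series-sum.
R_brass shell = (1/0.165 − 1/0.1726)/(4π×101) = 2.103×10^-4 K/W
R_evacuated perlite = (1/0.1726 − 1/0.2426)/(4π×0.00281) = 47.34 K/W
R_outer film = 1/(h·4πr_o²) = 1/(22.7×4π×0.2426²) = 0.05956 K/W
R_total = 47.4 K/W
Q = ΔT/R_total = 202/47.4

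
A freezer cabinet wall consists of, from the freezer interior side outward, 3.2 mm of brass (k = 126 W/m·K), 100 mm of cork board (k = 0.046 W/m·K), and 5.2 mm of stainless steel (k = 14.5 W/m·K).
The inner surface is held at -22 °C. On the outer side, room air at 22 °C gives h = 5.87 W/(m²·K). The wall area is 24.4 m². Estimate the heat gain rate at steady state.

Q ≈ 458 W

Model the wall as resistances in series:
R_brass = L/(kA) = 0.0032/(126×24.4) = 1.041×10^-6 K/W
R_cork board = L/(kA) = 0.1/(0.046×24.4) = 0.08909 K/W
R_stainless steel = L/(kA) = 0.0052/(14.5×24.4) = 1.47×10^-5 K/W
R_outer film = 1/(h_o·A) = 1/(5.87×24.4) = 0.006982 K/W
R_total = 0.09609 K/W
Q = ΔT / R_total = 44 / 0.09609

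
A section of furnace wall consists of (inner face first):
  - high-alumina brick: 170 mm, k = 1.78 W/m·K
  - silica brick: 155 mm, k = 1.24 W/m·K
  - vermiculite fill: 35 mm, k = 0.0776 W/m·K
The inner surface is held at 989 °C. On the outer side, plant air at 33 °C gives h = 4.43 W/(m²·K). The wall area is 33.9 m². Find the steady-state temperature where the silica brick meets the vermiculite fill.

T ≈ 754 °C

Series thermal resistances:
R_high-alumina brick = L/(kA) = 0.17/(1.78×33.9) = 0.002817 K/W
R_silica brick = L/(kA) = 0.155/(1.24×33.9) = 0.003687 K/W
R_vermiculite fill = L/(kA) = 0.035/(0.0776×33.9) = 0.0133 K/W
R_outer film = 1/(h_o·A) = 1/(4.43×33.9) = 0.006659 K/W
R_total = 0.02647 K/W;  Q = ΔT/R_total = 956/0.02647 = 36120 W
T_interface = T_inner − Q·ΣR(inner→interface) = 989 − 36100×0.006505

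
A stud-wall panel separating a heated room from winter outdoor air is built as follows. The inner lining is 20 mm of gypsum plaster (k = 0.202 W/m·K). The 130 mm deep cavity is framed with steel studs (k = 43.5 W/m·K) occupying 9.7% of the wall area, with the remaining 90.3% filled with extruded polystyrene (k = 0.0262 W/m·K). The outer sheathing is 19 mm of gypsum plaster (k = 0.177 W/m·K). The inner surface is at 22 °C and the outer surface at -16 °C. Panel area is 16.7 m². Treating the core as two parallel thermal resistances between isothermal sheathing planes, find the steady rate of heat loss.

Q ≈ 2680 W

Sheathing layers in series; stud and cavity paths in parallel between them.
R_inner = 0.02/(0.202×16.7) = 0.005929 K/W
R_stud  = 0.13/(43.5×0.097×16.7) = 0.001845 K/W
R_cav   = 0.13/(0.0262×0.903×16.7) = 0.329 K/W
1/R_core = 1/R_stud + 1/R_cav → R_core = 0.001835 K/W
R_outer = 0.019/(0.177×16.7) = 0.006428 K/W
R_total = 0.01419 K/W
Q = ΔT/R_total = 38/0.01419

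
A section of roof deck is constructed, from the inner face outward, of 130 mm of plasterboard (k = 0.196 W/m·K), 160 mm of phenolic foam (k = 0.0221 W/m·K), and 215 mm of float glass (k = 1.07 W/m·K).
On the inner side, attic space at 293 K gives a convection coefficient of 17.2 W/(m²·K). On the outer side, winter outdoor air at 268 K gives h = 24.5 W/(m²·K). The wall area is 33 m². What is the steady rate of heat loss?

Using the resistance-network approach (series):
R_inner film = 1/(h_i·A) = 1/(17.2×33) = 0.001762 K/W
R_plasterboard = L/(kA) = 0.13/(0.196×33) = 0.0201 K/W
R_phenolic foam = L/(kA) = 0.16/(0.0221×33) = 0.2194 K/W
R_float glass = L/(kA) = 0.215/(1.07×33) = 0.006089 K/W
R_outer film = 1/(h_o·A) = 1/(24.5×33) = 0.001237 K/W
R_total = 0.2486 K/W
Q = ΔT / R_total = 25 / 0.2486

Q ≈ 101 W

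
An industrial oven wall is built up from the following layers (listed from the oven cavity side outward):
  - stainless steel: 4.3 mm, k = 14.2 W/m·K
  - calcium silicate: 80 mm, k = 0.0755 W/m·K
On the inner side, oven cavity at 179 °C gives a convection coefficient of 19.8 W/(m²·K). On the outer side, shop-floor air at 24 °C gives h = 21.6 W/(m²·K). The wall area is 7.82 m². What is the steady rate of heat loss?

Q ≈ 1050 W

Model the wall as resistances in series:
R_inner film = 1/(h_i·A) = 1/(19.8×7.82) = 0.006458 K/W
R_stainless steel = L/(kA) = 0.0043/(14.2×7.82) = 3.872×10^-5 K/W
R_calcium silicate = L/(kA) = 0.08/(0.0755×7.82) = 0.1355 K/W
R_outer film = 1/(h_o·A) = 1/(21.6×7.82) = 0.00592 K/W
R_total = 0.1479 K/W
Q = ΔT / R_total = 155 / 0.1479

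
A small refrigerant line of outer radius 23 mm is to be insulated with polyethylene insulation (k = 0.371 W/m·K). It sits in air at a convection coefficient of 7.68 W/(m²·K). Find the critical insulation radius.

r_cr ≈ 48.3 mm

For a cylinder r_cr = k/h = 0.371/7.68
r_cr = 48.3 mm; since the bare radius (23 mm) is below r_cr, adding a thin layer of insulation will *increase* heat loss.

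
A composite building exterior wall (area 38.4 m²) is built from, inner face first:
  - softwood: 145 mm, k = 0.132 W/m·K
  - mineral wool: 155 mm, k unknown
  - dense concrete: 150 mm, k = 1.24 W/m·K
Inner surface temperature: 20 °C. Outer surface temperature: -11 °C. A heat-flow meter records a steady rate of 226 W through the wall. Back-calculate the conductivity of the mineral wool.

k ≈ 0.0383 W/(m·K)

Model the wall as resistances in series:
R_softwood = L/(kA) = 0.145/(0.132×38.4) = 0.02861 K/W
R_dense concrete = L/(kA) = 0.15/(1.24×38.4) = 0.00315 K/W
Sum of known resistances R_other = 0.03176 K/W
Total R = ΔT/Q = 31/226 = 0.1372 K/W
R_mineral wool = R_total − R_other = 0.1054 K/W
k = L/(R·A) = 0.155/(0.1054×38.4)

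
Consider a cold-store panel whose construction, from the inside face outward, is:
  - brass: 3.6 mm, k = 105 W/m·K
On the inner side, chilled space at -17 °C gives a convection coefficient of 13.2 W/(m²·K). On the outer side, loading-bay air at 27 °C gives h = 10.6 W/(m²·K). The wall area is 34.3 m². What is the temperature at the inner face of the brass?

Series thermal resistances:
R_inner film = 1/(h_i·A) = 1/(13.2×34.3) = 0.002209 K/W
R_brass = L/(kA) = 0.0036/(105×34.3) = 9.996×10^-7 K/W
R_outer film = 1/(h_o·A) = 1/(10.6×34.3) = 0.00275 K/W
R_total = 0.00496 K/W;  Q = ΔT/R_total = 44/0.00496 = 8871 W
T_interface = T_inner + Q·ΣR(inner→interface) = -17 + 8870×0.002209

T ≈ 2.59 °C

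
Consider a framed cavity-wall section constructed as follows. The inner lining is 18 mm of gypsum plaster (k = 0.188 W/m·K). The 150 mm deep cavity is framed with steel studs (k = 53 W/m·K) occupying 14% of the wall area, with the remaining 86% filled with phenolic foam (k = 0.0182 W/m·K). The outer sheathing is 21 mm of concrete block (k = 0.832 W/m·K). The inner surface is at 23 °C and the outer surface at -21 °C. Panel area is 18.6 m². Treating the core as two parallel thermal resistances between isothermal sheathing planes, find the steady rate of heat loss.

Q ≈ 5800 W

Sheathing layers in series; stud and cavity paths in parallel between them.
R_inner = 0.018/(0.188×18.6) = 0.005148 K/W
R_stud  = 0.15/(53×0.14×18.6) = 0.001087 K/W
R_cav   = 0.15/(0.0182×0.86×18.6) = 0.5152 K/W
1/R_core = 1/R_stud + 1/R_cav → R_core = 0.001085 K/W
R_outer = 0.021/(0.832×18.6) = 0.001357 K/W
R_total = 0.007589 K/W
Q = ΔT/R_total = 44/0.007589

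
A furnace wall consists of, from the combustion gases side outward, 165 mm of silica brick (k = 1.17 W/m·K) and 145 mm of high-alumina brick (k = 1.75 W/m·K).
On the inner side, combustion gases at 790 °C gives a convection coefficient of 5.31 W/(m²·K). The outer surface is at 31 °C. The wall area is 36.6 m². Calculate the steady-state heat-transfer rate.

Q ≈ 67400 W

Treating each layer as a thermal resistance in series:
R_inner film = 1/(h_i·A) = 1/(5.31×36.6) = 0.005145 K/W
R_silica brick = L/(kA) = 0.165/(1.17×36.6) = 0.003853 K/W
R_high-alumina brick = L/(kA) = 0.145/(1.75×36.6) = 0.002264 K/W
R_total = 0.01126 K/W
Q = ΔT / R_total = 759 / 0.01126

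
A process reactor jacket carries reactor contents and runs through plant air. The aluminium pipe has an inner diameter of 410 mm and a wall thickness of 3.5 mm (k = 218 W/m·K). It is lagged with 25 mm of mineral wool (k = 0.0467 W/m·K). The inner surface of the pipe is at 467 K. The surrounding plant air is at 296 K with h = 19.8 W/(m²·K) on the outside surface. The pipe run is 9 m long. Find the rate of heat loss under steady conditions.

Q ≈ 3660 W

For a radial system each layer contributes R = ln(r_out/r_in)/(2πkL); films add R = 1/(hA).
R_aluminium pipe wall = ln(208.5/205)/(2π×218×9) = 1.373×10^-6 K/W
R_mineral wool = ln(233.5/208.5)/(2π×0.0467×9) = 0.04288 K/W
R_outer film = 1/(h_o·2πr_oL) = 1/(19.8×2π×0.2335×9) = 0.003825 K/W
R_total = 0.04671 K/W
Q = ΔT/R_total = 171/0.04671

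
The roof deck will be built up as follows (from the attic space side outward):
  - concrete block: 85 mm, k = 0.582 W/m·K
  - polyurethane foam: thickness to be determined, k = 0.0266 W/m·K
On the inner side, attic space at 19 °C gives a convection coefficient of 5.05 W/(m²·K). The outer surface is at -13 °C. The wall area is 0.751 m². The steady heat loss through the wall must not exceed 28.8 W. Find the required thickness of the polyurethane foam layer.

Treating each layer as a thermal resistance in series:
R_inner film = 1/(h_i·A) = 1/(5.05×0.751) = 0.2637 K/W
R_concrete block = L/(kA) = 0.085/(0.582×0.751) = 0.1945 K/W
Sum of the known resistances R_other = 0.4581 K/W
Required total resistance R_tot = ΔT/Q_allow = 32/28.8 = 1.111 K/W
R_polyurethane foam = R_tot − R_other = 0.653 K/W
L = R·k·A = 0.653×0.0266×0.751

L ≈ 13 mm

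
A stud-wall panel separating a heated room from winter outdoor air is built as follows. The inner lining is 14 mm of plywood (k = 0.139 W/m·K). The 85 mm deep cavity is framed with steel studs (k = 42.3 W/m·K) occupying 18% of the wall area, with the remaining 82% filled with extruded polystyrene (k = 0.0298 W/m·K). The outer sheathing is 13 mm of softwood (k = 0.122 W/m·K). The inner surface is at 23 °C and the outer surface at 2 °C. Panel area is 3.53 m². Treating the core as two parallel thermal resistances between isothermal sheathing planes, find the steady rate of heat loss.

Q ≈ 339 W

Sheathing layers in series; stud and cavity paths in parallel between them.
R_inner = 0.014/(0.139×3.53) = 0.02853 K/W
R_stud  = 0.085/(42.3×0.18×3.53) = 0.003163 K/W
R_cav   = 0.085/(0.0298×0.82×3.53) = 0.9854 K/W
1/R_core = 1/R_stud + 1/R_cav → R_core = 0.003152 K/W
R_outer = 0.013/(0.122×3.53) = 0.03019 K/W
R_total = 0.06187 K/W
Q = ΔT/R_total = 21/0.06187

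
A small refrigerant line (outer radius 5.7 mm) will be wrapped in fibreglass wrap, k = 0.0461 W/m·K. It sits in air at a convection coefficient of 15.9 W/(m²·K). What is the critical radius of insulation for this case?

For a cylinder r_cr = k/h = 0.0461/15.9
r_cr = 2.9 mm; since the bare radius (5.7 mm) is above r_cr, any added insulation will reduce heat loss.

r_cr ≈ 2.9 mm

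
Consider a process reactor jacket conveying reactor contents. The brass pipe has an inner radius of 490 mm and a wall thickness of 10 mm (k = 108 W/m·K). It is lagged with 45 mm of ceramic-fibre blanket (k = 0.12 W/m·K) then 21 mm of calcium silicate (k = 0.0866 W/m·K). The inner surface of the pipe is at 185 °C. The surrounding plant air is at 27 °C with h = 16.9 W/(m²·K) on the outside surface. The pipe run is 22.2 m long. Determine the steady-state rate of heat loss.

For a radial system each layer contributes R = ln(r_out/r_in)/(2πkL); films add R = 1/(hA).
R_brass pipe wall = ln(500/490)/(2π×108×22.2) = 1.341×10^-6 K/W
R_ceramic-fibre blanket = ln(545/500)/(2π×0.12×22.2) = 0.005149 K/W
R_calcium silicate = ln(566/545)/(2π×0.0866×22.2) = 0.00313 K/W
R_outer film = 1/(h_o·2πr_oL) = 1/(16.9×2π×0.566×22.2) = 7.495×10^-4 K/W
R_total = 0.009029 K/W
Q = ΔT/R_total = 158/0.009029

Q ≈ 17500 W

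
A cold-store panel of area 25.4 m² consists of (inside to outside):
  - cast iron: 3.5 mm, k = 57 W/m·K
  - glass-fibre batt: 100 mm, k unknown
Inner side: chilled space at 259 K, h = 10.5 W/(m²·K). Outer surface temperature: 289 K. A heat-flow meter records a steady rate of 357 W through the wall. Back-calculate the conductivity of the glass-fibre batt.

k ≈ 0.049 W/(m·K)

Using the resistance-network approach (series):
R_inner film = 1/(h_i·A) = 1/(10.5×25.4) = 0.00375 K/W
R_cast iron = L/(kA) = 0.0035/(57×25.4) = 2.417×10^-6 K/W
Sum of known resistances R_other = 0.003752 K/W
Total R = ΔT/Q = 30/357 = 0.08403 K/W
R_glass-fibre batt = R_total − R_other = 0.08028 K/W
k = L/(R·A) = 0.1/(0.08028×25.4)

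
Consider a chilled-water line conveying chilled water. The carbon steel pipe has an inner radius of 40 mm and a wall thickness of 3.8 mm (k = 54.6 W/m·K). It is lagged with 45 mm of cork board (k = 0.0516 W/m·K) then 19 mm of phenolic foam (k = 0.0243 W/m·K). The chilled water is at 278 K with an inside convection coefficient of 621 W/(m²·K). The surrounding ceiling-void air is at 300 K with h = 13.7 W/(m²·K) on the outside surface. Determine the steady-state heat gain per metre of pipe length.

Cylindrical conduction, so R = ln(r₂/r₁)/(2πkL) per layer, in series:
R_inner film = 1/(h_i·2πr₁L) = 1/(621×2π×0.04×1) = 0.006407 K/W
R_carbon steel pipe wall = ln(43.8/40)/(2π×54.6×1) = 2.645×10^-4 K/W
R_cork board = ln(88.8/43.8)/(2π×0.0516×1) = 2.18 K/W
R_phenolic foam = ln(107.8/88.8)/(2π×0.0243×1) = 1.27 K/W
R_outer film = 1/(h_o·2πr_oL) = 1/(13.7×2π×0.1078×1) = 0.1078 K/W
R_total = 3.564 K/W
Q = ΔT/R_total = 22/3.564

q′ ≈ 6.17 W/m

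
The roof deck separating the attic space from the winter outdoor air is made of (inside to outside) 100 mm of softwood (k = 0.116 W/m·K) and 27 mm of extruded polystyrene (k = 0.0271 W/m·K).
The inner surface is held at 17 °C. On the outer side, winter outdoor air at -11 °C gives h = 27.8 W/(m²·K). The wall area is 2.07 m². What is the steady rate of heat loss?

Series thermal resistances:
R_softwood = L/(kA) = 0.1/(0.116×2.07) = 0.4165 K/W
R_extruded polystyrene = L/(kA) = 0.027/(0.0271×2.07) = 0.4813 K/W
R_outer film = 1/(h_o·A) = 1/(27.8×2.07) = 0.01738 K/W
R_total = 0.9151 K/W
Q = ΔT / R_total = 28 / 0.9151

Q ≈ 30.6 W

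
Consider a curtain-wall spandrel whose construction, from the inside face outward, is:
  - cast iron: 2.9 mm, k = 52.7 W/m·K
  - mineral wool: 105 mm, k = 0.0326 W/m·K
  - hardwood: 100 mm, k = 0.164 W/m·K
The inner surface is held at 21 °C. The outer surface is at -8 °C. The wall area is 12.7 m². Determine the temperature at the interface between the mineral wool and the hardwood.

Using the resistance-network approach (series):
R_cast iron = L/(kA) = 0.0029/(52.7×12.7) = 4.333×10^-6 K/W
R_mineral wool = L/(kA) = 0.105/(0.0326×12.7) = 0.2536 K/W
R_hardwood = L/(kA) = 0.1/(0.164×12.7) = 0.04801 K/W
R_total = 0.3016 K/W;  Q = ΔT/R_total = 29/0.3016 = 96.15 W
T_interface = T_inner − Q·ΣR(inner→interface) = 21 − 96.1×0.2536

T ≈ -3.38 °C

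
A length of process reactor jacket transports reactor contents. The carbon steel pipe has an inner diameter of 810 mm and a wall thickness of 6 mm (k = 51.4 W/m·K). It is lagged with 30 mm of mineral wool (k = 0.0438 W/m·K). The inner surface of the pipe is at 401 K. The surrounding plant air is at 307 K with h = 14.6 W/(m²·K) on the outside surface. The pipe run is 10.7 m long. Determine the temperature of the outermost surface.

Radial resistances (cylindrical: R_cond = ln(r_o/r_i)/(2πkL), R_conv = 1/(h·2πrL)):
R_carbon steel pipe wall = ln(411/405)/(2π×51.4×10.7) = 4.256×10^-6 K/W
R_mineral wool = ln(441/411)/(2π×0.0438×10.7) = 0.02393 K/W
R_outer film = 1/(h_o·2πr_oL) = 1/(14.6×2π×0.441×10.7) = 0.00231 K/W
R_total = 0.02624 K/W
Q = ΔT/R_total = 94/0.02624
Q = 3580 W
T_interface = T_inner − Q·ΣR(inner→interface) = 401 − 3580×0.02393

T ≈ 315 K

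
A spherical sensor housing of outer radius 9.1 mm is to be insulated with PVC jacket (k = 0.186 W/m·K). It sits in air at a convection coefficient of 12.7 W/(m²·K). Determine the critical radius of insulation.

For a sphere r_cr = 2k/h = 2×0.186/12.7
r_cr = 29.3 mm; since the bare radius (9.1 mm) is below r_cr, adding a thin layer of insulation will *increase* heat loss.

r_cr ≈ 29.3 mm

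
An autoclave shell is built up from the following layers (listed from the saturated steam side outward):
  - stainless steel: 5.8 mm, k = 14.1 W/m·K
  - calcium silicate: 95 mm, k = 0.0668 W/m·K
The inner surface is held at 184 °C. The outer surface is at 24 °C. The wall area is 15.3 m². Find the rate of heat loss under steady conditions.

Q ≈ 1720 W

Treating each layer as a thermal resistance in series:
R_stainless steel = L/(kA) = 0.0058/(14.1×15.3) = 2.689×10^-5 K/W
R_calcium silicate = L/(kA) = 0.095/(0.0668×15.3) = 0.09295 K/W
R_total = 0.09298 K/W
Q = ΔT / R_total = 160 / 0.09298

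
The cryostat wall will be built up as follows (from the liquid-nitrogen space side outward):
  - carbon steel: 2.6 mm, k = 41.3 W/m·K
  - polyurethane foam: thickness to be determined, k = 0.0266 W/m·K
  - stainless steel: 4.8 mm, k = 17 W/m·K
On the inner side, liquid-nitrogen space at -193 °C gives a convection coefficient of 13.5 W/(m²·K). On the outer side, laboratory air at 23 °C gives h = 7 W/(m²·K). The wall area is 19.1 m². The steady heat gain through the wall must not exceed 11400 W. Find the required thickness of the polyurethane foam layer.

Model the wall as resistances in series:
R_inner film = 1/(h_i·A) = 1/(13.5×19.1) = 0.003878 K/W
R_carbon steel = L/(kA) = 0.0026/(41.3×19.1) = 3.296×10^-6 K/W
R_stainless steel = L/(kA) = 0.0048/(17×19.1) = 1.478×10^-5 K/W
R_outer film = 1/(h_o·A) = 1/(7×19.1) = 0.007479 K/W
Sum of the known resistances R_other = 0.01138 K/W
Required total resistance R_tot = ΔT/Q_allow = 216/11400 = 0.01895 K/W
R_polyurethane foam = R_tot − R_other = 0.007572 K/W
L = R·k·A = 0.007572×0.0266×19.1

L ≈ 3.85 mm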